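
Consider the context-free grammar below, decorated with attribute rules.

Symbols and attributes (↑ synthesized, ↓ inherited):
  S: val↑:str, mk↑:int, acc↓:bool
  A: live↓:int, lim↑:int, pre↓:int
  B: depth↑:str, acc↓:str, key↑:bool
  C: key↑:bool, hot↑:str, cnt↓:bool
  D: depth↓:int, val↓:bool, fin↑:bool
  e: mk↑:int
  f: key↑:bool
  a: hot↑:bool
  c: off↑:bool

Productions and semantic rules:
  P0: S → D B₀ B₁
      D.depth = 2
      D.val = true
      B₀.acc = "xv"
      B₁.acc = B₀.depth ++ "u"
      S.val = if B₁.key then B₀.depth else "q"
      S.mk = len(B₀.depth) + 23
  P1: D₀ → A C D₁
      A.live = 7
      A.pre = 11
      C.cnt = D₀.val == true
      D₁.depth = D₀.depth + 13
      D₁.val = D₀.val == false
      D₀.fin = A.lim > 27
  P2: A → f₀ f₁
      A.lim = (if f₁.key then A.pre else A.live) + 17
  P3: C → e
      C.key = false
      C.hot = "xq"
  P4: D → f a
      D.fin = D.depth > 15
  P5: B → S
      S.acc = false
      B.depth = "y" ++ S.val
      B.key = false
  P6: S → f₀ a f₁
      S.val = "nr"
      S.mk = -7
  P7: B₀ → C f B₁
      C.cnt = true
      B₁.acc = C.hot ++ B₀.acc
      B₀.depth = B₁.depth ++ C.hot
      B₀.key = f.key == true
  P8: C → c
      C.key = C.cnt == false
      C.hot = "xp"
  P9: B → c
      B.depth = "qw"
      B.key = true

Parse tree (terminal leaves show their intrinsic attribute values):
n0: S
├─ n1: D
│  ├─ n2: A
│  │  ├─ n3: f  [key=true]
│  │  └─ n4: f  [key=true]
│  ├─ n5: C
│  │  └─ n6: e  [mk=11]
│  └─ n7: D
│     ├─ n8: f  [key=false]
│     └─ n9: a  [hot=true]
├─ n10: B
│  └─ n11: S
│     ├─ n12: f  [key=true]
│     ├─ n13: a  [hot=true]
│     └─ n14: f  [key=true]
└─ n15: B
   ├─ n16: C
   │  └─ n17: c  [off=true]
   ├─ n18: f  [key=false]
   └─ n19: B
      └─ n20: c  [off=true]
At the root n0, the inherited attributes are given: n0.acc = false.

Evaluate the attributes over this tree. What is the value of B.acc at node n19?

"xpynru"

1. n0.acc = false  [given at root]
2. n1.depth = 2  [2]
3. n1.val = true  [true]
4. n2.live = 7  [7]
5. n2.pre = 11  [11]
6. n3.key = true  [terminal]
7. n4.key = true  [terminal]
8. n2.lim = 28  [(if f₁.key then A.pre else A.live) + 17]
9. n5.cnt = true  [D₀.val == true]
10. n6.mk = 11  [terminal]
11. n5.key = false  [false]
12. n5.hot = "xq"  ["xq"]
13. n7.depth = 15  [D₀.depth + 13]
14. n7.val = false  [D₀.val == false]
15. n8.key = false  [terminal]
16. n9.hot = true  [terminal]
17. n7.fin = false  [D.depth > 15]
18. n1.fin = true  [A.lim > 27]
19. n10.acc = "xv"  ["xv"]
20. n11.acc = false  [false]
21. n12.key = true  [terminal]
22. n13.hot = true  [terminal]
23. n14.key = true  [terminal]
24. n11.val = "nr"  ["nr"]
25. n11.mk = -7  [-7]
26. n10.depth = "ynr"  ["y" ++ S.val]
27. n10.key = false  [false]
28. n15.acc = "ynru"  [B₀.depth ++ "u"]
29. n16.cnt = true  [true]
30. n17.off = true  [terminal]
31. n16.key = false  [C.cnt == false]
32. n16.hot = "xp"  ["xp"]
33. n18.key = false  [terminal]
34. n19.acc = "xpynru"  [C.hot ++ B₀.acc]
35. n20.off = true  [terminal]
36. n19.depth = "qw"  ["qw"]
37. n19.key = true  [true]
38. n15.depth = "qwxp"  [B₁.depth ++ C.hot]
39. n15.key = false  [f.key == true]
40. n0.val = "q"  [if B₁.key then B₀.depth else "q"]
41. n0.mk = 26  [len(B₀.depth) + 23]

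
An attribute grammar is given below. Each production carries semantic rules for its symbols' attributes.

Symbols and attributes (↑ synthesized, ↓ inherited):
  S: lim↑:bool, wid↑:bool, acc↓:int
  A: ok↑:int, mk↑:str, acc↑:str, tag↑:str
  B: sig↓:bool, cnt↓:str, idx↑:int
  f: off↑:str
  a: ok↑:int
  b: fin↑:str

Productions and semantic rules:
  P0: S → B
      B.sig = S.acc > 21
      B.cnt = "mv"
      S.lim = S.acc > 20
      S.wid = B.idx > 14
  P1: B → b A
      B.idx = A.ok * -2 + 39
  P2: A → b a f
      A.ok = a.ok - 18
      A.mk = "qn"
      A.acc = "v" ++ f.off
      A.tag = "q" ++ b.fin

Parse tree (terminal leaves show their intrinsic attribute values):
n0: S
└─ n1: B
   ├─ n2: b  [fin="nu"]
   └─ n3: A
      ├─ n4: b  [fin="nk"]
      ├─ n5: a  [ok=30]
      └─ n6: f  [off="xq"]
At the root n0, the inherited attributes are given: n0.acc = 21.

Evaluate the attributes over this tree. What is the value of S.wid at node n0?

1. n0.acc = 21  [given at root]
2. n1.sig = false  [S.acc > 21]
3. n1.cnt = "mv"  ["mv"]
4. n2.fin = "nu"  [terminal]
5. n4.fin = "nk"  [terminal]
6. n5.ok = 30  [terminal]
7. n6.off = "xq"  [terminal]
8. n3.ok = 12  [a.ok - 18]
9. n3.mk = "qn"  ["qn"]
10. n3.acc = "vxq"  ["v" ++ f.off]
11. n3.tag = "qnk"  ["q" ++ b.fin]
12. n1.idx = 15  [A.ok * -2 + 39]
13. n0.lim = true  [S.acc > 20]
14. n0.wid = true  [B.idx > 14]

true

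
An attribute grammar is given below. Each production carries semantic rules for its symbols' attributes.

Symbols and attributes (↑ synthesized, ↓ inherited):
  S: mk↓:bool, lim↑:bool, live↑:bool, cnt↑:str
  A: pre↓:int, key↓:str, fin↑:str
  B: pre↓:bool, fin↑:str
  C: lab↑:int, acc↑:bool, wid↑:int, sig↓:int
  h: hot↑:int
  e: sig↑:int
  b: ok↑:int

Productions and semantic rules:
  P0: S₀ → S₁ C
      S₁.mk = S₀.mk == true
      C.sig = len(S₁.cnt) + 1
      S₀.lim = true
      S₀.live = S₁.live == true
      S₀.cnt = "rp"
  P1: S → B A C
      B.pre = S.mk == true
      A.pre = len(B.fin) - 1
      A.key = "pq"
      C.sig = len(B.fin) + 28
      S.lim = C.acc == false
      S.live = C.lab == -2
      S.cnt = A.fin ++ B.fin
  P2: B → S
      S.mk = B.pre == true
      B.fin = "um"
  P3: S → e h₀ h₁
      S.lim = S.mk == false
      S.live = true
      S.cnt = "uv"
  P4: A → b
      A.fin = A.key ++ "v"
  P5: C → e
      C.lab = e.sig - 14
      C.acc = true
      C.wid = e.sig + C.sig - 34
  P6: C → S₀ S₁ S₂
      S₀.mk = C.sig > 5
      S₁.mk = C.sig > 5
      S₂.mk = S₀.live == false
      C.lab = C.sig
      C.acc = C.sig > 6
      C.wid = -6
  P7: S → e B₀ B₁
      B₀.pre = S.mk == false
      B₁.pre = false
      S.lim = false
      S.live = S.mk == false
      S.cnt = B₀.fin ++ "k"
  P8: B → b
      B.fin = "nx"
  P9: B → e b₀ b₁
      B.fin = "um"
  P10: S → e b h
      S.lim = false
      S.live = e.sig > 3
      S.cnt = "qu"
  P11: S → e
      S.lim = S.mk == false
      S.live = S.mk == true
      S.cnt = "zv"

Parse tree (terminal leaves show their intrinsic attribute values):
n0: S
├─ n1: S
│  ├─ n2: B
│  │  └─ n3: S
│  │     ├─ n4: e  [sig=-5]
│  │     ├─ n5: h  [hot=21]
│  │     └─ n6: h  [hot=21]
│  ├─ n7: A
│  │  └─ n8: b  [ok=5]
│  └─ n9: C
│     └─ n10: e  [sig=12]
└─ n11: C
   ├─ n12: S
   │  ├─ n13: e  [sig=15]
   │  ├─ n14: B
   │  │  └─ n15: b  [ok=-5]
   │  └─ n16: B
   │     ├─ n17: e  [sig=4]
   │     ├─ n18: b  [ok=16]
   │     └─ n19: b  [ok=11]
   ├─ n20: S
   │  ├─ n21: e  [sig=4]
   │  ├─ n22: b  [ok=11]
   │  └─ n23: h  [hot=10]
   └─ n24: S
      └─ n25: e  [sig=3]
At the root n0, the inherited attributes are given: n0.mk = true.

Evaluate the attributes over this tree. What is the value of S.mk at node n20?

true

1. n0.mk = true  [given at root]
2. n1.mk = true  [S₀.mk == true]
3. n2.pre = true  [S.mk == true]
4. n3.mk = true  [B.pre == true]
5. n4.sig = -5  [terminal]
6. n5.hot = 21  [terminal]
7. n6.hot = 21  [terminal]
8. n3.lim = false  [S.mk == false]
9. n3.live = true  [true]
10. n3.cnt = "uv"  ["uv"]
11. n2.fin = "um"  ["um"]
12. n7.pre = 1  [len(B.fin) - 1]
13. n7.key = "pq"  ["pq"]
14. n8.ok = 5  [terminal]
15. n7.fin = "pqv"  [A.key ++ "v"]
16. n9.sig = 30  [len(B.fin) + 28]
17. n10.sig = 12  [terminal]
18. n9.lab = -2  [e.sig - 14]
19. n9.acc = true  [true]
20. n9.wid = 8  [e.sig + C.sig - 34]
21. n1.lim = false  [C.acc == false]
22. n1.live = true  [C.lab == -2]
23. n1.cnt = "pqvum"  [A.fin ++ B.fin]
24. n11.sig = 6  [len(S₁.cnt) + 1]
25. n12.mk = true  [C.sig > 5]
26. n13.sig = 15  [terminal]
27. n14.pre = false  [S.mk == false]
28. n15.ok = -5  [terminal]
29. n14.fin = "nx"  ["nx"]
30. n16.pre = false  [false]
31. n17.sig = 4  [terminal]
32. n18.ok = 16  [terminal]
33. n19.ok = 11  [terminal]
34. n16.fin = "um"  ["um"]
35. n12.lim = false  [false]
36. n12.live = false  [S.mk == false]
37. n12.cnt = "nxk"  [B₀.fin ++ "k"]
38. n20.mk = true  [C.sig > 5]
39. n21.sig = 4  [terminal]
40. n22.ok = 11  [terminal]
41. n23.hot = 10  [terminal]
42. n20.lim = false  [false]
43. n20.live = true  [e.sig > 3]
44. n20.cnt = "qu"  ["qu"]
45. n24.mk = true  [S₀.live == false]
46. n25.sig = 3  [terminal]
47. n24.lim = false  [S.mk == false]
48. n24.live = true  [S.mk == true]
49. n24.cnt = "zv"  ["zv"]
50. n11.lab = 6  [C.sig]
51. n11.acc = false  [C.sig > 6]
52. n11.wid = -6  [-6]
53. n0.lim = true  [true]
54. n0.live = true  [S₁.live == true]
55. n0.cnt = "rp"  ["rp"]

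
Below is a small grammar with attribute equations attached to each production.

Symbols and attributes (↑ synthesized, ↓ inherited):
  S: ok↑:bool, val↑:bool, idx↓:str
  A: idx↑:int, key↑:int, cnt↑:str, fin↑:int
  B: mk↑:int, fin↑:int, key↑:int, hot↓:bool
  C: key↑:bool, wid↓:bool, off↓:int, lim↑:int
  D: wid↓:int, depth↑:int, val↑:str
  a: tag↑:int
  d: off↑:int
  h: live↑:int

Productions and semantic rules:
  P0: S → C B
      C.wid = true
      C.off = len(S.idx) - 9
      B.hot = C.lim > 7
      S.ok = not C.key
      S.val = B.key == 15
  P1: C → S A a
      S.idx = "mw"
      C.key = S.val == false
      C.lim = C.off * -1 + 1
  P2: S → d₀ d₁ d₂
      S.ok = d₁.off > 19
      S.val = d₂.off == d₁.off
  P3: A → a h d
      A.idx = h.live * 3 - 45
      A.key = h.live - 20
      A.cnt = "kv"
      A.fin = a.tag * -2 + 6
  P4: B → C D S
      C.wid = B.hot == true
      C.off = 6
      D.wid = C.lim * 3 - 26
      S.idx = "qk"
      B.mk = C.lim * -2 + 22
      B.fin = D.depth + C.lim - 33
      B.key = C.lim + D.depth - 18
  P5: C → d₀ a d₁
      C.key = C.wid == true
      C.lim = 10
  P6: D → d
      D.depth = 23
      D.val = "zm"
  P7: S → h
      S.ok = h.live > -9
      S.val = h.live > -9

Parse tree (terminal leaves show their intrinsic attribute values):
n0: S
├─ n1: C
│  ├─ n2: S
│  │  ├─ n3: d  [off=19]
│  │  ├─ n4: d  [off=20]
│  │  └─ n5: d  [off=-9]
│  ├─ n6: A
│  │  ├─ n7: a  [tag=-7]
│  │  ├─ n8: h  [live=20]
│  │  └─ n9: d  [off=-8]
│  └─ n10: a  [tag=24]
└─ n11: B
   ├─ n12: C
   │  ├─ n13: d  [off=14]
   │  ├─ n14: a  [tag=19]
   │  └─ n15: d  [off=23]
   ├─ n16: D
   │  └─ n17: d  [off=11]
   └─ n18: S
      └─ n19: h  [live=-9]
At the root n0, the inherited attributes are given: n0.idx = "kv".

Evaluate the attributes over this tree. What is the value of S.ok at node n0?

1. n0.idx = "kv"  [given at root]
2. n1.wid = true  [true]
3. n1.off = -7  [len(S.idx) - 9]
4. n2.idx = "mw"  ["mw"]
5. n3.off = 19  [terminal]
6. n4.off = 20  [terminal]
7. n5.off = -9  [terminal]
8. n2.ok = true  [d₁.off > 19]
9. n2.val = false  [d₂.off == d₁.off]
10. n7.tag = -7  [terminal]
11. n8.live = 20  [terminal]
12. n9.off = -8  [terminal]
13. n6.idx = 15  [h.live * 3 - 45]
14. n6.key = 0  [h.live - 20]
15. n6.cnt = "kv"  ["kv"]
16. n6.fin = 20  [a.tag * -2 + 6]
17. n10.tag = 24  [terminal]
18. n1.key = true  [S.val == false]
19. n1.lim = 8  [C.off * -1 + 1]
20. n11.hot = true  [C.lim > 7]
21. n12.wid = true  [B.hot == true]
22. n12.off = 6  [6]
23. n13.off = 14  [terminal]
24. n14.tag = 19  [terminal]
25. n15.off = 23  [terminal]
26. n12.key = true  [C.wid == true]
27. n12.lim = 10  [10]
28. n16.wid = 4  [C.lim * 3 - 26]
29. n17.off = 11  [terminal]
30. n16.depth = 23  [23]
31. n16.val = "zm"  ["zm"]
32. n18.idx = "qk"  ["qk"]
33. n19.live = -9  [terminal]
34. n18.ok = false  [h.live > -9]
35. n18.val = false  [h.live > -9]
36. n11.mk = 2  [C.lim * -2 + 22]
37. n11.fin = 0  [D.depth + C.lim - 33]
38. n11.key = 15  [C.lim + D.depth - 18]
39. n0.ok = false  [not C.key]
40. n0.val = true  [B.key == 15]

false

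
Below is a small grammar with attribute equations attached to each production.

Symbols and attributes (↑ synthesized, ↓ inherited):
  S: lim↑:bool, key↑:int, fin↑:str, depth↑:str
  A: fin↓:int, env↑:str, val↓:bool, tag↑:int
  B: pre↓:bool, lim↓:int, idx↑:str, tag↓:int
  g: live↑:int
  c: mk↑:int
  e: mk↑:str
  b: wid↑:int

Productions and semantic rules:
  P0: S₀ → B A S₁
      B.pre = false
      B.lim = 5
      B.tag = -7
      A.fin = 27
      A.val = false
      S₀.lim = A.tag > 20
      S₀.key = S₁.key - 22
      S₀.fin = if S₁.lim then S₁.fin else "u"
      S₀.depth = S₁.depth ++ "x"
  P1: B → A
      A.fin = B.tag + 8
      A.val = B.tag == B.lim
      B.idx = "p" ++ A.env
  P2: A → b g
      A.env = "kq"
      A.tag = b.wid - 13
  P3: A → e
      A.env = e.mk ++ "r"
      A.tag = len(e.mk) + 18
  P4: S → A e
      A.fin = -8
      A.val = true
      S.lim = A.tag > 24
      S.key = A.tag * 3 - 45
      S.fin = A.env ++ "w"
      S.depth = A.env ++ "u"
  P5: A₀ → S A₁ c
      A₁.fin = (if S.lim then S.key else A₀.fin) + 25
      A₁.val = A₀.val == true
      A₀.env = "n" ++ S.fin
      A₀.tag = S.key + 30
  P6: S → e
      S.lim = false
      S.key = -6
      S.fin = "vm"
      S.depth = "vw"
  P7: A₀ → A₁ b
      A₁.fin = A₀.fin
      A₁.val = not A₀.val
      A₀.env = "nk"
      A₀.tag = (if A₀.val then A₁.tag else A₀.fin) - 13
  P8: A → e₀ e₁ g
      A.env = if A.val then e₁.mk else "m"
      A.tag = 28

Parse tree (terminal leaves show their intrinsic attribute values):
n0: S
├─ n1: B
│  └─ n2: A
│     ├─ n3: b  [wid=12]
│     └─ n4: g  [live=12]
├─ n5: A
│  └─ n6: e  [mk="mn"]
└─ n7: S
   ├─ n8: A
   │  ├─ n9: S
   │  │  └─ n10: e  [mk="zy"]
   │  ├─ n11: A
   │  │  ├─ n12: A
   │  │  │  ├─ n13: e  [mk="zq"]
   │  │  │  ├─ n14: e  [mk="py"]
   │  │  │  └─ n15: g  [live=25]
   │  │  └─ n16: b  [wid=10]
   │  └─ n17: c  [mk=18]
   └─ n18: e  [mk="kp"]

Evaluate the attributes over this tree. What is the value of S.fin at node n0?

1. n1.pre = false  [false]
2. n1.lim = 5  [5]
3. n1.tag = -7  [-7]
4. n2.fin = 1  [B.tag + 8]
5. n2.val = false  [B.tag == B.lim]
6. n3.wid = 12  [terminal]
7. n4.live = 12  [terminal]
8. n2.env = "kq"  ["kq"]
9. n2.tag = -1  [b.wid - 13]
10. n1.idx = "pkq"  ["p" ++ A.env]
11. n5.fin = 27  [27]
12. n5.val = false  [false]
13. n6.mk = "mn"  [terminal]
14. n5.env = "mnr"  [e.mk ++ "r"]
15. n5.tag = 20  [len(e.mk) + 18]
16. n8.fin = -8  [-8]
17. n8.val = true  [true]
18. n10.mk = "zy"  [terminal]
19. n9.lim = false  [false]
20. n9.key = -6  [-6]
21. n9.fin = "vm"  ["vm"]
22. n9.depth = "vw"  ["vw"]
23. n11.fin = 17  [(if S.lim then S.key else A₀.fin) + 25]
24. n11.val = true  [A₀.val == true]
25. n12.fin = 17  [A₀.fin]
26. n12.val = false  [not A₀.val]
27. n13.mk = "zq"  [terminal]
28. n14.mk = "py"  [terminal]
29. n15.live = 25  [terminal]
30. n12.env = "m"  [if A.val then e₁.mk else "m"]
31. n12.tag = 28  [28]
32. n16.wid = 10  [terminal]
33. n11.env = "nk"  ["nk"]
34. n11.tag = 15  [(if A₀.val then A₁.tag else A₀.fin) - 13]
35. n17.mk = 18  [terminal]
36. n8.env = "nvm"  ["n" ++ S.fin]
37. n8.tag = 24  [S.key + 30]
38. n18.mk = "kp"  [terminal]
39. n7.lim = false  [A.tag > 24]
40. n7.key = 27  [A.tag * 3 - 45]
41. n7.fin = "nvmw"  [A.env ++ "w"]
42. n7.depth = "nvmu"  [A.env ++ "u"]
43. n0.lim = false  [A.tag > 20]
44. n0.key = 5  [S₁.key - 22]
45. n0.fin = "u"  [if S₁.lim then S₁.fin else "u"]
46. n0.depth = "nvmux"  [S₁.depth ++ "x"]

"u"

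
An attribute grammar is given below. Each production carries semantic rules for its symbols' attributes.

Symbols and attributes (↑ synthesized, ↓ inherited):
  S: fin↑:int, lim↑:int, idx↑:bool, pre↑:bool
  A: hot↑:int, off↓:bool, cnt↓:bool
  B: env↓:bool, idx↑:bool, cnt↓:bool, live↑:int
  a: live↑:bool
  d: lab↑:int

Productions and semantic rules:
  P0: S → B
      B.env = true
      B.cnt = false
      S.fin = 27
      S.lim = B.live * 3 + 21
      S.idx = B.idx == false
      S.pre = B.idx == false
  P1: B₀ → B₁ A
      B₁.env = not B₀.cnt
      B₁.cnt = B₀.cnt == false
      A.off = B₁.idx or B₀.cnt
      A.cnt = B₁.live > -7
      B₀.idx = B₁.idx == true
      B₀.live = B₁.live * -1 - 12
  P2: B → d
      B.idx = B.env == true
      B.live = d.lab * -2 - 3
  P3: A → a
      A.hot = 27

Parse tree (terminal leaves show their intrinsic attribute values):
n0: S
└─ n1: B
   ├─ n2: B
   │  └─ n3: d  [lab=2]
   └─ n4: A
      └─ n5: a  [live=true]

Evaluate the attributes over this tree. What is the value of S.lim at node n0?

6

1. n1.env = true  [true]
2. n1.cnt = false  [false]
3. n2.env = true  [not B₀.cnt]
4. n2.cnt = true  [B₀.cnt == false]
5. n3.lab = 2  [terminal]
6. n2.idx = true  [B.env == true]
7. n2.live = -7  [d.lab * -2 - 3]
8. n4.off = true  [B₁.idx or B₀.cnt]
9. n4.cnt = false  [B₁.live > -7]
10. n5.live = true  [terminal]
11. n4.hot = 27  [27]
12. n1.idx = true  [B₁.idx == true]
13. n1.live = -5  [B₁.live * -1 - 12]
14. n0.fin = 27  [27]
15. n0.lim = 6  [B.live * 3 + 21]
16. n0.idx = false  [B.idx == false]
17. n0.pre = false  [B.idx == false]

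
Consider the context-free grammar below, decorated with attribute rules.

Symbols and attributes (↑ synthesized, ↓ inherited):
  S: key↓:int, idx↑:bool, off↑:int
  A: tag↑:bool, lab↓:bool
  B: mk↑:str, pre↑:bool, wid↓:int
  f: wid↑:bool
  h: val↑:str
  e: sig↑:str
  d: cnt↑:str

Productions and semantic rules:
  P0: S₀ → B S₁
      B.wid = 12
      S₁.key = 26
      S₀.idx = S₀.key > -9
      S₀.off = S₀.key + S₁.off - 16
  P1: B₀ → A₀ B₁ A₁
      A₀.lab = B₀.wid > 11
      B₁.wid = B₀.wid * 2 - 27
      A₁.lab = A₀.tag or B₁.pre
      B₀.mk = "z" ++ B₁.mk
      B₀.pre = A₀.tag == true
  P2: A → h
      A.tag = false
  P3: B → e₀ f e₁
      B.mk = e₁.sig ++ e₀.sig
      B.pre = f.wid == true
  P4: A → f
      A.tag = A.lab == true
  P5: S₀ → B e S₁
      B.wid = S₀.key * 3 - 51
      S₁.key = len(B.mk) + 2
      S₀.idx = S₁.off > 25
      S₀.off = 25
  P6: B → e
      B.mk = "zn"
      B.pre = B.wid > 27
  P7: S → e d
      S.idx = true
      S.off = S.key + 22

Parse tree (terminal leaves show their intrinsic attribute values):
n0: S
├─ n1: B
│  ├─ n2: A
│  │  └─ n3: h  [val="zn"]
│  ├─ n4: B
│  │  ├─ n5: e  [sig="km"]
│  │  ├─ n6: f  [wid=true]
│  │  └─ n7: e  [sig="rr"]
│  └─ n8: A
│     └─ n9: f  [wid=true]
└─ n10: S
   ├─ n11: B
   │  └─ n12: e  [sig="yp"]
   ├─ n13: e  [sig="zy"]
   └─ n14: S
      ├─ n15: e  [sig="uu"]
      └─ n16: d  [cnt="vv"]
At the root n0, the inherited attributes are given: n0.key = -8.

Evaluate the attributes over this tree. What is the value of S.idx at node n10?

1. n0.key = -8  [given at root]
2. n1.wid = 12  [12]
3. n2.lab = true  [B₀.wid > 11]
4. n3.val = "zn"  [terminal]
5. n2.tag = false  [false]
6. n4.wid = -3  [B₀.wid * 2 - 27]
7. n5.sig = "km"  [terminal]
8. n6.wid = true  [terminal]
9. n7.sig = "rr"  [terminal]
10. n4.mk = "rrkm"  [e₁.sig ++ e₀.sig]
11. n4.pre = true  [f.wid == true]
12. n8.lab = true  [A₀.tag or B₁.pre]
13. n9.wid = true  [terminal]
14. n8.tag = true  [A.lab == true]
15. n1.mk = "zrrkm"  ["z" ++ B₁.mk]
16. n1.pre = false  [A₀.tag == true]
17. n10.key = 26  [26]
18. n11.wid = 27  [S₀.key * 3 - 51]
19. n12.sig = "yp"  [terminal]
20. n11.mk = "zn"  ["zn"]
21. n11.pre = false  [B.wid > 27]
22. n13.sig = "zy"  [terminal]
23. n14.key = 4  [len(B.mk) + 2]
24. n15.sig = "uu"  [terminal]
25. n16.cnt = "vv"  [terminal]
26. n14.idx = true  [true]
27. n14.off = 26  [S.key + 22]
28. n10.idx = true  [S₁.off > 25]
29. n10.off = 25  [25]
30. n0.idx = true  [S₀.key > -9]
31. n0.off = 1  [S₀.key + S₁.off - 16]

true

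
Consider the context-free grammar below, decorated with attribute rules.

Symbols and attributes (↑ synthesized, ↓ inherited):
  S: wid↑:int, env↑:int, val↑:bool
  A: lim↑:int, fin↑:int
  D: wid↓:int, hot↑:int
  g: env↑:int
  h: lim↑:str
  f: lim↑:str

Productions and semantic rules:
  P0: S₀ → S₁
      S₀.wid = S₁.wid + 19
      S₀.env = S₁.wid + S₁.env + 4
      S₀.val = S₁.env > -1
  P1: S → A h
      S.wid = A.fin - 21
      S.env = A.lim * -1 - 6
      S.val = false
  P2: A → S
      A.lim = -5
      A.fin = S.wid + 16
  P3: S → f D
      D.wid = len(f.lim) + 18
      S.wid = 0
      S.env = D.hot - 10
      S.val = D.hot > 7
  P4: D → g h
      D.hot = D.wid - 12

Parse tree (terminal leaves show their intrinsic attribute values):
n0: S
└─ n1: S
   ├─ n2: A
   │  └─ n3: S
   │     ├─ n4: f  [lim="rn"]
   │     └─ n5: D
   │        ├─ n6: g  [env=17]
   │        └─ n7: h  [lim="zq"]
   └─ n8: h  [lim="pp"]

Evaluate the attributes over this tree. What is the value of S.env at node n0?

-2

1. n4.lim = "rn"  [terminal]
2. n5.wid = 20  [len(f.lim) + 18]
3. n6.env = 17  [terminal]
4. n7.lim = "zq"  [terminal]
5. n5.hot = 8  [D.wid - 12]
6. n3.wid = 0  [0]
7. n3.env = -2  [D.hot - 10]
8. n3.val = true  [D.hot > 7]
9. n2.lim = -5  [-5]
10. n2.fin = 16  [S.wid + 16]
11. n8.lim = "pp"  [terminal]
12. n1.wid = -5  [A.fin - 21]
13. n1.env = -1  [A.lim * -1 - 6]
14. n1.val = false  [false]
15. n0.wid = 14  [S₁.wid + 19]
16. n0.env = -2  [S₁.wid + S₁.env + 4]
17. n0.val = false  [S₁.env > -1]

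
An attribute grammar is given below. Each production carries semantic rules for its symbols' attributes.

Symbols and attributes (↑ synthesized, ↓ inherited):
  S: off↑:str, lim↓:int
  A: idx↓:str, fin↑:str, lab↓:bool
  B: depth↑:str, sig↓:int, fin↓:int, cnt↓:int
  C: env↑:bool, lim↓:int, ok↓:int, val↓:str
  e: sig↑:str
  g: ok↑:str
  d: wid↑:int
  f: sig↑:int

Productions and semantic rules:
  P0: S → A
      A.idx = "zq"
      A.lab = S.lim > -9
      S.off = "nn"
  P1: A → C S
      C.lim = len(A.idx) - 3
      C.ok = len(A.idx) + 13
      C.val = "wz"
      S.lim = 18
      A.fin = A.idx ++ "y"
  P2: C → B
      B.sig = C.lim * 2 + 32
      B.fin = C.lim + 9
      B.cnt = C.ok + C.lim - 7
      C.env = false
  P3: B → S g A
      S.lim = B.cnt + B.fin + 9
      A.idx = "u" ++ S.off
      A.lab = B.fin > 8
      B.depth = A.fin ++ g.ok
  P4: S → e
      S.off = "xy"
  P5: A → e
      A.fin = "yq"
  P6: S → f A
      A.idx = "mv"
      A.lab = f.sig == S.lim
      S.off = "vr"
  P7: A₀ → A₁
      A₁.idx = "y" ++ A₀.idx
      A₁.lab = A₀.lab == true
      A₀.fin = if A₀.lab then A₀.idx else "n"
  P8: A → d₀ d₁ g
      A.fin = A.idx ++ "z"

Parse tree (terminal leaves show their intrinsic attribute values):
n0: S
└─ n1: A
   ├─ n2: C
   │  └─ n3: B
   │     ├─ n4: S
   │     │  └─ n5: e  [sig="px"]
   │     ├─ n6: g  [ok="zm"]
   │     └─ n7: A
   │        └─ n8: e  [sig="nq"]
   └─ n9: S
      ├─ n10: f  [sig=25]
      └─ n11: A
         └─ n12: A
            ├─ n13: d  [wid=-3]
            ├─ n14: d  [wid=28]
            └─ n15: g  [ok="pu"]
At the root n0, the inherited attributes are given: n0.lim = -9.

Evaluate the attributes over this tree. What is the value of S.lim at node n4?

24

1. n0.lim = -9  [given at root]
2. n1.idx = "zq"  ["zq"]
3. n1.lab = false  [S.lim > -9]
4. n2.lim = -1  [len(A.idx) - 3]
5. n2.ok = 15  [len(A.idx) + 13]
6. n2.val = "wz"  ["wz"]
7. n3.sig = 30  [C.lim * 2 + 32]
8. n3.fin = 8  [C.lim + 9]
9. n3.cnt = 7  [C.ok + C.lim - 7]
10. n4.lim = 24  [B.cnt + B.fin + 9]
11. n5.sig = "px"  [terminal]
12. n4.off = "xy"  ["xy"]
13. n6.ok = "zm"  [terminal]
14. n7.idx = "uxy"  ["u" ++ S.off]
15. n7.lab = false  [B.fin > 8]
16. n8.sig = "nq"  [terminal]
17. n7.fin = "yq"  ["yq"]
18. n3.depth = "yqzm"  [A.fin ++ g.ok]
19. n2.env = false  [false]
20. n9.lim = 18  [18]
21. n10.sig = 25  [terminal]
22. n11.idx = "mv"  ["mv"]
23. n11.lab = false  [f.sig == S.lim]
24. n12.idx = "ymv"  ["y" ++ A₀.idx]
25. n12.lab = false  [A₀.lab == true]
26. n13.wid = -3  [terminal]
27. n14.wid = 28  [terminal]
28. n15.ok = "pu"  [terminal]
29. n12.fin = "ymvz"  [A.idx ++ "z"]
30. n11.fin = "n"  [if A₀.lab then A₀.idx else "n"]
31. n9.off = "vr"  ["vr"]
32. n1.fin = "zqy"  [A.idx ++ "y"]
33. n0.off = "nn"  ["nn"]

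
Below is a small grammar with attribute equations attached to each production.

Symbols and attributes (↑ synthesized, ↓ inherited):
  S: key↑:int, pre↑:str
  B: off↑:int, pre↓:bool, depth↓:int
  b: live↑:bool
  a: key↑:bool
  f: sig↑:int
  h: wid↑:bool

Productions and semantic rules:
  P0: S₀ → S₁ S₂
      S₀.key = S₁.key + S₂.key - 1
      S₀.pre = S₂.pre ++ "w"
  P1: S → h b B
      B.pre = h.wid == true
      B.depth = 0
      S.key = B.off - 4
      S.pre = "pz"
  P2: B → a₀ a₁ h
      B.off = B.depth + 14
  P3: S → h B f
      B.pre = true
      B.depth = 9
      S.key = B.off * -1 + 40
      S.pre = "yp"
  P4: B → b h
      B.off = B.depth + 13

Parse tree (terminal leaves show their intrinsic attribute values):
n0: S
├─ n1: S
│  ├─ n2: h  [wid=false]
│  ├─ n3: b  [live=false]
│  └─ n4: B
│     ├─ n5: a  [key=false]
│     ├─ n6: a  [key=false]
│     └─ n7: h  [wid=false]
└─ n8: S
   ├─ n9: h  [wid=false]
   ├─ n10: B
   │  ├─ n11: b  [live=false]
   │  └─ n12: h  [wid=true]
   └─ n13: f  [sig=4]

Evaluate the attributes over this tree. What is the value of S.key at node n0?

1. n2.wid = false  [terminal]
2. n3.live = false  [terminal]
3. n4.pre = false  [h.wid == true]
4. n4.depth = 0  [0]
5. n5.key = false  [terminal]
6. n6.key = false  [terminal]
7. n7.wid = false  [terminal]
8. n4.off = 14  [B.depth + 14]
9. n1.key = 10  [B.off - 4]
10. n1.pre = "pz"  ["pz"]
11. n9.wid = false  [terminal]
12. n10.pre = true  [true]
13. n10.depth = 9  [9]
14. n11.live = false  [terminal]
15. n12.wid = true  [terminal]
16. n10.off = 22  [B.depth + 13]
17. n13.sig = 4  [terminal]
18. n8.key = 18  [B.off * -1 + 40]
19. n8.pre = "yp"  ["yp"]
20. n0.key = 27  [S₁.key + S₂.key - 1]
21. n0.pre = "ypw"  [S₂.pre ++ "w"]

27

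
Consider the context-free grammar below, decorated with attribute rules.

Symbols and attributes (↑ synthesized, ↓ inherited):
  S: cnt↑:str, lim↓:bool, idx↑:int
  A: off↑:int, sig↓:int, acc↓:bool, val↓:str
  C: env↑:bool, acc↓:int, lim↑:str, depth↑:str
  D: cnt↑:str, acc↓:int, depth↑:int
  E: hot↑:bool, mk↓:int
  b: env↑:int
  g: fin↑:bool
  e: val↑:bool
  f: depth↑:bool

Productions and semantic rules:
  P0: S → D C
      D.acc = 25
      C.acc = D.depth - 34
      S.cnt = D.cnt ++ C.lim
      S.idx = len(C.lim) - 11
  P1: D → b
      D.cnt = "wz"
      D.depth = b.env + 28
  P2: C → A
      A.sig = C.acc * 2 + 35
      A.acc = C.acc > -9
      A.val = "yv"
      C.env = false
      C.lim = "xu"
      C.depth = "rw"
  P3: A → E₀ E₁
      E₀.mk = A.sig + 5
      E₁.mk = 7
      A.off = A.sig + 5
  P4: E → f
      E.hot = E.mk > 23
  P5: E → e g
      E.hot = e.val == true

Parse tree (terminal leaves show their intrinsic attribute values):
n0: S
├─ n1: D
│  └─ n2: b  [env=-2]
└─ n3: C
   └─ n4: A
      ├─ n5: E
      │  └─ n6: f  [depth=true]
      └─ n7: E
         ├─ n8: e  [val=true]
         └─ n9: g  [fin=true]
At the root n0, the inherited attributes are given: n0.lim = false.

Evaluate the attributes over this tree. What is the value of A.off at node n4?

1. n0.lim = false  [given at root]
2. n1.acc = 25  [25]
3. n2.env = -2  [terminal]
4. n1.cnt = "wz"  ["wz"]
5. n1.depth = 26  [b.env + 28]
6. n3.acc = -8  [D.depth - 34]
7. n4.sig = 19  [C.acc * 2 + 35]
8. n4.acc = true  [C.acc > -9]
9. n4.val = "yv"  ["yv"]
10. n5.mk = 24  [A.sig + 5]
11. n6.depth = true  [terminal]
12. n5.hot = true  [E.mk > 23]
13. n7.mk = 7  [7]
14. n8.val = true  [terminal]
15. n9.fin = true  [terminal]
16. n7.hot = true  [e.val == true]
17. n4.off = 24  [A.sig + 5]
18. n3.env = false  [false]
19. n3.lim = "xu"  ["xu"]
20. n3.depth = "rw"  ["rw"]
21. n0.cnt = "wzxu"  [D.cnt ++ C.lim]
22. n0.idx = -9  [len(C.lim) - 11]

24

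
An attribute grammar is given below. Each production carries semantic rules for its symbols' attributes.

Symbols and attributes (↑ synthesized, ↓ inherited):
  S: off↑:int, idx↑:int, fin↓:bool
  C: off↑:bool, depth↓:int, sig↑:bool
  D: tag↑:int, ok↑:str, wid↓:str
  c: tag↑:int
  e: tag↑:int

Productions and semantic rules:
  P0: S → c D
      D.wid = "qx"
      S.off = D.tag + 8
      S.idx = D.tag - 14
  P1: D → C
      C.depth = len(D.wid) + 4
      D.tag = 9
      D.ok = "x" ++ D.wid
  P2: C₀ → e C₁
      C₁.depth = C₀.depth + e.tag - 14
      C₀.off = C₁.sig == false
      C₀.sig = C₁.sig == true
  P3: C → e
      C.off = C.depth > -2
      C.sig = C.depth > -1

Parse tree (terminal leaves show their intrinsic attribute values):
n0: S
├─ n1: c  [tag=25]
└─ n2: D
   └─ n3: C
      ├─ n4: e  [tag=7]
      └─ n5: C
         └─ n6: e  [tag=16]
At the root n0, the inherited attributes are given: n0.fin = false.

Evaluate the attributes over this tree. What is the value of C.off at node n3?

1. n0.fin = false  [given at root]
2. n1.tag = 25  [terminal]
3. n2.wid = "qx"  ["qx"]
4. n3.depth = 6  [len(D.wid) + 4]
5. n4.tag = 7  [terminal]
6. n5.depth = -1  [C₀.depth + e.tag - 14]
7. n6.tag = 16  [terminal]
8. n5.off = true  [C.depth > -2]
9. n5.sig = false  [C.depth > -1]
10. n3.off = true  [C₁.sig == false]
11. n3.sig = false  [C₁.sig == true]
12. n2.tag = 9  [9]
13. n2.ok = "xqx"  ["x" ++ D.wid]
14. n0.off = 17  [D.tag + 8]
15. n0.idx = -5  [D.tag - 14]

true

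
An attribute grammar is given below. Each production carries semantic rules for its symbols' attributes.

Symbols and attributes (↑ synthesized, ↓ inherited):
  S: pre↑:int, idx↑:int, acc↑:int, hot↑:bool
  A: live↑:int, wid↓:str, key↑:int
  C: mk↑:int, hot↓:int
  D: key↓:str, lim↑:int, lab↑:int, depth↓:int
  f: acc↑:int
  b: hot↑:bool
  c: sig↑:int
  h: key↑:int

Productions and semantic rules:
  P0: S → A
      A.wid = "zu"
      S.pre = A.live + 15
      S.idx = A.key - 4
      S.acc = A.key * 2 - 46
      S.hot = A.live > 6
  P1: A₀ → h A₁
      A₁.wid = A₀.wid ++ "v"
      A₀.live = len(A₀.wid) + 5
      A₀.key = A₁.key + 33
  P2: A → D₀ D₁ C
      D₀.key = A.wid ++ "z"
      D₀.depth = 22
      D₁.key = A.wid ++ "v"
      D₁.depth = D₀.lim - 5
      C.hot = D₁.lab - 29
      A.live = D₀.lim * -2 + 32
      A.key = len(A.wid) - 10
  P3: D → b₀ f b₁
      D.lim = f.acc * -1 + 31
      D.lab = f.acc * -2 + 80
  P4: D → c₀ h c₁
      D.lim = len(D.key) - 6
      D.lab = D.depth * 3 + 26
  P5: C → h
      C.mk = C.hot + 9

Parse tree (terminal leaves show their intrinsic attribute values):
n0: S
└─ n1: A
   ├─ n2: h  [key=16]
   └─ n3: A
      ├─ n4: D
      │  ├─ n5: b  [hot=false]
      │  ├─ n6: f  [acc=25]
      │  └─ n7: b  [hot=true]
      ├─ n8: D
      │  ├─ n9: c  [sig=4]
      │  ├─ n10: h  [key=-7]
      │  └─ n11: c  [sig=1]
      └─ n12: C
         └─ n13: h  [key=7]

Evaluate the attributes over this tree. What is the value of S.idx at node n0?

1. n1.wid = "zu"  ["zu"]
2. n2.key = 16  [terminal]
3. n3.wid = "zuv"  [A₀.wid ++ "v"]
4. n4.key = "zuvz"  [A.wid ++ "z"]
5. n4.depth = 22  [22]
6. n5.hot = false  [terminal]
7. n6.acc = 25  [terminal]
8. n7.hot = true  [terminal]
9. n4.lim = 6  [f.acc * -1 + 31]
10. n4.lab = 30  [f.acc * -2 + 80]
11. n8.key = "zuvv"  [A.wid ++ "v"]
12. n8.depth = 1  [D₀.lim - 5]
13. n9.sig = 4  [terminal]
14. n10.key = -7  [terminal]
15. n11.sig = 1  [terminal]
16. n8.lim = -2  [len(D.key) - 6]
17. n8.lab = 29  [D.depth * 3 + 26]
18. n12.hot = 0  [D₁.lab - 29]
19. n13.key = 7  [terminal]
20. n12.mk = 9  [C.hot + 9]
21. n3.live = 20  [D₀.lim * -2 + 32]
22. n3.key = -7  [len(A.wid) - 10]
23. n1.live = 7  [len(A₀.wid) + 5]
24. n1.key = 26  [A₁.key + 33]
25. n0.pre = 22  [A.live + 15]
26. n0.idx = 22  [A.key - 4]
27. n0.acc = 6  [A.key * 2 - 46]
28. n0.hot = true  [A.live > 6]

22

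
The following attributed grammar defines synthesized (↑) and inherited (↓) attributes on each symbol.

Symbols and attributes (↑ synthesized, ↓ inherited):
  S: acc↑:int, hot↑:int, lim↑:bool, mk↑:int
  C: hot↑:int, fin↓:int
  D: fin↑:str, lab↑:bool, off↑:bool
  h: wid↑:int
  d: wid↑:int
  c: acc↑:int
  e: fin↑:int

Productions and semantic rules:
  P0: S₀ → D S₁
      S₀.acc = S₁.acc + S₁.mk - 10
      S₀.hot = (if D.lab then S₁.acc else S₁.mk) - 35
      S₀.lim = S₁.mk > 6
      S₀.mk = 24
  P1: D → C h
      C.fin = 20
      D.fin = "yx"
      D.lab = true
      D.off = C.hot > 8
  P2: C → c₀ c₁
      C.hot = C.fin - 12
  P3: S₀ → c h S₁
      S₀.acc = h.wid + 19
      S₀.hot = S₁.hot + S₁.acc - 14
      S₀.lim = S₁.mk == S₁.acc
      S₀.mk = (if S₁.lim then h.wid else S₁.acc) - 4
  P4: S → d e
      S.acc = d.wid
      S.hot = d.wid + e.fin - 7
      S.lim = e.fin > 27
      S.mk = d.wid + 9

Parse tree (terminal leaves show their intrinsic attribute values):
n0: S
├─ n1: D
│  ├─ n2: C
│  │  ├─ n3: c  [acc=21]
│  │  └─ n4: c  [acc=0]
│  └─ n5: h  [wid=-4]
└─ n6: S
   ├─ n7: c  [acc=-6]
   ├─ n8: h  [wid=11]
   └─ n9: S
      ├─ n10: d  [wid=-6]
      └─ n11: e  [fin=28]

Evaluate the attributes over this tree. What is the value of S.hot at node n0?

1. n2.fin = 20  [20]
2. n3.acc = 21  [terminal]
3. n4.acc = 0  [terminal]
4. n2.hot = 8  [C.fin - 12]
5. n5.wid = -4  [terminal]
6. n1.fin = "yx"  ["yx"]
7. n1.lab = true  [true]
8. n1.off = false  [C.hot > 8]
9. n7.acc = -6  [terminal]
10. n8.wid = 11  [terminal]
11. n10.wid = -6  [terminal]
12. n11.fin = 28  [terminal]
13. n9.acc = -6  [d.wid]
14. n9.hot = 15  [d.wid + e.fin - 7]
15. n9.lim = true  [e.fin > 27]
16. n9.mk = 3  [d.wid + 9]
17. n6.acc = 30  [h.wid + 19]
18. n6.hot = -5  [S₁.hot + S₁.acc - 14]
19. n6.lim = false  [S₁.mk == S₁.acc]
20. n6.mk = 7  [(if S₁.lim then h.wid else S₁.acc) - 4]
21. n0.acc = 27  [S₁.acc + S₁.mk - 10]
22. n0.hot = -5  [(if D.lab then S₁.acc else S₁.mk) - 35]
23. n0.lim = true  [S₁.mk > 6]
24. n0.mk = 24  [24]

-5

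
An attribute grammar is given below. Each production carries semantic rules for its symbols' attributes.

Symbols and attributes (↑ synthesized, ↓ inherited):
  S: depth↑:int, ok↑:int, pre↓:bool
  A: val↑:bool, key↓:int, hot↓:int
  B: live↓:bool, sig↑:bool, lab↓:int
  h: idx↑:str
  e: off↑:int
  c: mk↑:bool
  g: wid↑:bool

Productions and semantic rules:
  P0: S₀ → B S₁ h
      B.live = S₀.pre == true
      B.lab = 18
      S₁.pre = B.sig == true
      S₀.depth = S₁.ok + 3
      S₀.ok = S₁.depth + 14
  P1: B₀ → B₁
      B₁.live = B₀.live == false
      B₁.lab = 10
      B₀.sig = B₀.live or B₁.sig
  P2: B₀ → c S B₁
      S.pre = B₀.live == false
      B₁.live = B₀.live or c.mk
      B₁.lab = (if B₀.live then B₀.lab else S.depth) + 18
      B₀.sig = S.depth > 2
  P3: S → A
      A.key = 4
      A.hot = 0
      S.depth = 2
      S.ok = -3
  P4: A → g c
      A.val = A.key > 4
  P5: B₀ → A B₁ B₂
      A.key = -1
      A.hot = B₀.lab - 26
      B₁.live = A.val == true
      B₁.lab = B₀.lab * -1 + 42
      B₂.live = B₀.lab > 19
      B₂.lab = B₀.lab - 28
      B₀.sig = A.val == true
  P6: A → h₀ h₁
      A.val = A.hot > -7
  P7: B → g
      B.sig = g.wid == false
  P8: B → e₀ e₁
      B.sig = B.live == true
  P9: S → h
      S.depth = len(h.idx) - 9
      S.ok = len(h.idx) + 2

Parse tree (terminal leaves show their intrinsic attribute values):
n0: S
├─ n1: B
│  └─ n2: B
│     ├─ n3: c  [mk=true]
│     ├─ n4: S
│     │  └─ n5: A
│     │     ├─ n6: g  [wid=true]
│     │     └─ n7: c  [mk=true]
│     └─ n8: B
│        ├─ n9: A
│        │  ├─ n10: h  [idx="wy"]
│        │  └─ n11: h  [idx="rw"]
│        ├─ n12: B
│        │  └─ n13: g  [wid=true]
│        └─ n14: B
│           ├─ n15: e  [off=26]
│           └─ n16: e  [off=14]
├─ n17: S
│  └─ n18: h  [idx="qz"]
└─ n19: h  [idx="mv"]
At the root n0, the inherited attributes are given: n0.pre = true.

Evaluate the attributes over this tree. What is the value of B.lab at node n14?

1. n0.pre = true  [given at root]
2. n1.live = true  [S₀.pre == true]
3. n1.lab = 18  [18]
4. n2.live = false  [B₀.live == false]
5. n2.lab = 10  [10]
6. n3.mk = true  [terminal]
7. n4.pre = true  [B₀.live == false]
8. n5.key = 4  [4]
9. n5.hot = 0  [0]
10. n6.wid = true  [terminal]
11. n7.mk = true  [terminal]
12. n5.val = false  [A.key > 4]
13. n4.depth = 2  [2]
14. n4.ok = -3  [-3]
15. n8.live = true  [B₀.live or c.mk]
16. n8.lab = 20  [(if B₀.live then B₀.lab else S.depth) + 18]
17. n9.key = -1  [-1]
18. n9.hot = -6  [B₀.lab - 26]
19. n10.idx = "wy"  [terminal]
20. n11.idx = "rw"  [terminal]
21. n9.val = true  [A.hot > -7]
22. n12.live = true  [A.val == true]
23. n12.lab = 22  [B₀.lab * -1 + 42]
24. n13.wid = true  [terminal]
25. n12.sig = false  [g.wid == false]
26. n14.live = true  [B₀.lab > 19]
27. n14.lab = -8  [B₀.lab - 28]
28. n15.off = 26  [terminal]
29. n16.off = 14  [terminal]
30. n14.sig = true  [B.live == true]
31. n8.sig = true  [A.val == true]
32. n2.sig = false  [S.depth > 2]
33. n1.sig = true  [B₀.live or B₁.sig]
34. n17.pre = true  [B.sig == true]
35. n18.idx = "qz"  [terminal]
36. n17.depth = -7  [len(h.idx) - 9]
37. n17.ok = 4  [len(h.idx) + 2]
38. n19.idx = "mv"  [terminal]
39. n0.depth = 7  [S₁.ok + 3]
40. n0.ok = 7  [S₁.depth + 14]

-8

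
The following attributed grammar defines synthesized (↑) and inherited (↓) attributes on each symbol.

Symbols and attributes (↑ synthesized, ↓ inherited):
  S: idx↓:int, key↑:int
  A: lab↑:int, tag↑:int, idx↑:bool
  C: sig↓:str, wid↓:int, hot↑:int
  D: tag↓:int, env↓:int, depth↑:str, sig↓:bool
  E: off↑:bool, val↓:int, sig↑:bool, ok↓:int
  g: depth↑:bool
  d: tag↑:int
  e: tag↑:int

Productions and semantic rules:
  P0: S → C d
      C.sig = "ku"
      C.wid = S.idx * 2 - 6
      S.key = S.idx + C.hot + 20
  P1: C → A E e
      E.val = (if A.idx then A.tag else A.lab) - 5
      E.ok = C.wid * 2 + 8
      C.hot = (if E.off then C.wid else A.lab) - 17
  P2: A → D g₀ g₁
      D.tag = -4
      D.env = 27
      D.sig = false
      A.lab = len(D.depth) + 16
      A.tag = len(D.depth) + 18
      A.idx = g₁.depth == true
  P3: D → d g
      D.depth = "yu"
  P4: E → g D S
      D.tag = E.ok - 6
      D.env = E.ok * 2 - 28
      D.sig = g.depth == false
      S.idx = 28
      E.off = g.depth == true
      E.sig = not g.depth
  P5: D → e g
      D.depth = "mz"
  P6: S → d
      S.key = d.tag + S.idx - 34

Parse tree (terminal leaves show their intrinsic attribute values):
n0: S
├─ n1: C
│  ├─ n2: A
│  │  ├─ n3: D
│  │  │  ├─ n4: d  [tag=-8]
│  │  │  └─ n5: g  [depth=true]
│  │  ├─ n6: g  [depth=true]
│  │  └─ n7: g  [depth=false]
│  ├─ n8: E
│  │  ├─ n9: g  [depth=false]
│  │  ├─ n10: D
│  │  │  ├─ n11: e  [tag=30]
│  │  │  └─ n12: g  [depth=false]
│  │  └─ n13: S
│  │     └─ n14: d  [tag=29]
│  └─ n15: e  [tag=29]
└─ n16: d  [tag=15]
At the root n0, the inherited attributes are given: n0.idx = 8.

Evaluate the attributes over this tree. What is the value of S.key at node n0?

1. n0.idx = 8  [given at root]
2. n1.sig = "ku"  ["ku"]
3. n1.wid = 10  [S.idx * 2 - 6]
4. n3.tag = -4  [-4]
5. n3.env = 27  [27]
6. n3.sig = false  [false]
7. n4.tag = -8  [terminal]
8. n5.depth = true  [terminal]
9. n3.depth = "yu"  ["yu"]
10. n6.depth = true  [terminal]
11. n7.depth = false  [terminal]
12. n2.lab = 18  [len(D.depth) + 16]
13. n2.tag = 20  [len(D.depth) + 18]
14. n2.idx = false  [g₁.depth == true]
15. n8.val = 13  [(if A.idx then A.tag else A.lab) - 5]
16. n8.ok = 28  [C.wid * 2 + 8]
17. n9.depth = false  [terminal]
18. n10.tag = 22  [E.ok - 6]
19. n10.env = 28  [E.ok * 2 - 28]
20. n10.sig = true  [g.depth == false]
21. n11.tag = 30  [terminal]
22. n12.depth = false  [terminal]
23. n10.depth = "mz"  ["mz"]
24. n13.idx = 28  [28]
25. n14.tag = 29  [terminal]
26. n13.key = 23  [d.tag + S.idx - 34]
27. n8.off = false  [g.depth == true]
28. n8.sig = true  [not g.depth]
29. n15.tag = 29  [terminal]
30. n1.hot = 1  [(if E.off then C.wid else A.lab) - 17]
31. n16.tag = 15  [terminal]
32. n0.key = 29  [S.idx + C.hot + 20]

29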